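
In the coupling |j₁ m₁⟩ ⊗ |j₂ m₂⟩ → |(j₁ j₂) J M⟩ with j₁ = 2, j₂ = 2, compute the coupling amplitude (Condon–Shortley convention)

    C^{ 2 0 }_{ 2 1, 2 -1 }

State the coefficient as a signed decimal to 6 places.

j₁+j₂−J=2  J+j₁−j₂=2  J−j₁+j₂=2  j₁+j₂+J+1=7
(j₁±m₁, j₂±m₂, J±M) = (3,1,1,3,2,2)
P² = 8/7
sum k=0..1:
  [0] +1/2 = 1/2
  [1] −1/4 = -1/4
S = 1/4
C² = P²·S² = 1/14 ; C = +0.267261

+0.267261  (= +√(1/14))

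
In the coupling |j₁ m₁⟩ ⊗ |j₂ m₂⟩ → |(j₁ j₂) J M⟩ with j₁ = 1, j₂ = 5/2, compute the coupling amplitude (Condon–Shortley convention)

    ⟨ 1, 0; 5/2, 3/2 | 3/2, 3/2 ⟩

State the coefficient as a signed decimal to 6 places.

j₁+j₂−J=2  J+j₁−j₂=0  J−j₁+j₂=3  j₁+j₂+J+1=6
(j₁±m₁, j₂±m₂, J±M) = (1,1,4,1,3,0)
P² = 48/5
sum k=1..1:
  [1] −1/6 = -1/6
S = -1/6
C² = P²·S² = 4/15 ; C = -0.516398

-0.516398  (= −√(4/15))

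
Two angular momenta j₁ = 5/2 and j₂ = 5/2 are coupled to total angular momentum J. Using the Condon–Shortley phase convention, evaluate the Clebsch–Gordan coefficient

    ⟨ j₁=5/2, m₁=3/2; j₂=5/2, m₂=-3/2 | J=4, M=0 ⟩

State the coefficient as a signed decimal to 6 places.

triangle: 1!·4!·4!/10! = 576/3628800
(j±m)!: 4!·1!·1!·4!·4!·4! = 331776
prefactor² = (2J+1)·Δ·N² = 82944/175
  k=0: +1/(0!·1!·1!·1!·3!·3!) = 1/36
  k=1: −1/(1!·0!·0!·0!·4!·4!) = -1/576
Σ = 5/192  ⇒  CG² = 82944/175·5/192² = 9/28
CG = +√(9/28) = +0.566947

+√(9/28) ≈ +0.566947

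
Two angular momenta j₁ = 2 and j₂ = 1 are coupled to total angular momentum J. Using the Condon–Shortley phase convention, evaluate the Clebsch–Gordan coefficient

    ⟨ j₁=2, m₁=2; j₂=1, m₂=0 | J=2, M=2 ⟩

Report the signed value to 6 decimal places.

+0.816497  (= +√(2/3))

j₁+j₂−J=1  J+j₁−j₂=3  J−j₁+j₂=1  j₁+j₂+J+1=6
(j₁±m₁, j₂±m₂, J±M) = (4,0,1,1,4,0)
P² = 24
sum k=0..0:
  [0] +1/6 = 1/6
S = 1/6
C² = P²·S² = 2/3 ; C = +0.816497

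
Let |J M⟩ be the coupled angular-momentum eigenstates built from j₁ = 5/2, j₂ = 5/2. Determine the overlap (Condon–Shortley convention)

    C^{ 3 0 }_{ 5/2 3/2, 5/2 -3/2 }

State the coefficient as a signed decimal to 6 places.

+0.521749  (= +√(49/180))

√[7·2!3!3!/9! · 4!1!1!4!3!3!] = √(144/5)
  +(−1)^0/∏(0,2,1,1,2,2)! = 1/8  (running 1/8)
  +(−1)^1/∏(1,1,0,0,3,3)! = -1/36  (running 7/72)
⟨..|..⟩ = √(144/5)·(7/72) = +0.521749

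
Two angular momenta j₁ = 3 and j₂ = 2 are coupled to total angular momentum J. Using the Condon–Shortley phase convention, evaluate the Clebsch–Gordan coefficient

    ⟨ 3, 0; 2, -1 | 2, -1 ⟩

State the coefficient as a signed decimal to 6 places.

-0.534522

√[5·3!3!1!/8! · 3!3!1!3!1!3!] = √(81/14)
  +(−1)^0/∏(0,3,3,1,0,0)! = 1/36  (running 1/36)
  +(−1)^1/∏(1,2,2,0,1,1)! = -1/4  (running -2/9)
⟨..|..⟩ = √(81/14)·(-2/9) = -0.534522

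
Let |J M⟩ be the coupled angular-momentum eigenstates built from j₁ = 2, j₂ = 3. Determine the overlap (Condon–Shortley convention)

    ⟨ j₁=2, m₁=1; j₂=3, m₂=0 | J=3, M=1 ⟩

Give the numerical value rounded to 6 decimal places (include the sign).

−√(1/30) ≈ -0.182574

triangle: 2!*2!*4!/9! = 96/362880
(j±m)!: 3!*1!*3!*3!*4!*2! = 10368
prefactor² = (2J+1)*Δ*N² = 96/5
  k=0: +1/(0!*2!*1!*3!*1!*1!) = 1/12
  k=1: −1/(1!*1!*0!*2!*2!*2!) = -1/8
Σ = -1/24  ⇒  CG² = 96/5*(-1/24)² = 1/30
CG = −√(1/30) = -0.182574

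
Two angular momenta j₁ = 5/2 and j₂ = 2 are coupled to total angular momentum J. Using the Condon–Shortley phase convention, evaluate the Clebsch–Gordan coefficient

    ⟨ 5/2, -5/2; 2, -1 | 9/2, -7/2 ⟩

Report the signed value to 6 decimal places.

triangle: 0!*5!*4!/10! = 2880/3628800
(j±m)!: 0!*5!*1!*3!*1!*8! = 29030400
prefactor² = (2J+1)*Δ*N² = 230400
  k=0: +1/(0!*0!*5!*1!*0!*3!) = 1/720
Σ = 1/720  ⇒  CG² = 230400*1/720² = 4/9
CG = +√(4/9) = +0.666667

+√(4/9) = +0.666667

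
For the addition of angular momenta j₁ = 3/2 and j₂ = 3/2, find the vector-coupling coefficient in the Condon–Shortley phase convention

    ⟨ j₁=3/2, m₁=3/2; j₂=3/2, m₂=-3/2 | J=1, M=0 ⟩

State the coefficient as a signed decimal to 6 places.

j₁+j₂−J=2  J+j₁−j₂=1  J−j₁+j₂=1  j₁+j₂+J+1=5
(j₁±m₁, j₂±m₂, J±M) = (3,0,0,3,1,1)
P² = 9/5
sum k=0..0:
  [0] +1/2 = 1/2
S = 1/2
C² = P²·S² = 9/20 ; C = +0.670820

+0.670820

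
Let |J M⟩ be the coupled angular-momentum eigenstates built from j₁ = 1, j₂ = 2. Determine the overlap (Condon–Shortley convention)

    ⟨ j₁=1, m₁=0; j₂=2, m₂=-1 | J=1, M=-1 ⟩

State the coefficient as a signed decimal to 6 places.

-0.547723

√[3·2!0!2!/5! · 1!1!1!3!0!2!] = √(6/5)
  +(−1)^1/∏(1,1,0,0,0,2)! = -1/2  (running -1/2)
⟨..|..⟩ = √(6/5)·(-1/2) = -0.547723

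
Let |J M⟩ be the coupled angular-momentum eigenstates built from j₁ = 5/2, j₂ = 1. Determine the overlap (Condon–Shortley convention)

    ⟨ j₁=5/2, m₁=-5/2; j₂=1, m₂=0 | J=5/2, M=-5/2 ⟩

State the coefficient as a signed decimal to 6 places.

−√(5/7) = -0.845154

√[6·1!4!1!/7! · 0!5!1!1!0!5!] = √(2880/7)
  +(−1)^1/∏(1,0,4,0,0,1)! = -1/24  (running -1/24)
⟨..|..⟩ = √(2880/7)·(-1/24) = -0.845154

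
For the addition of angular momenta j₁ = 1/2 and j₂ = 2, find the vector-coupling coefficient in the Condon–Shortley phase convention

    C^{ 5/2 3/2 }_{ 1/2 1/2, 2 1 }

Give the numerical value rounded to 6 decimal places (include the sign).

√[6·0!1!4!/6! · 1!0!3!1!4!1!] = √(144/5)
  +(−1)^0/∏(0,0,0,3,1,1)! = 1/6  (running 1/6)
⟨..|..⟩ = √(144/5)·(1/6) = +0.894427

+0.894427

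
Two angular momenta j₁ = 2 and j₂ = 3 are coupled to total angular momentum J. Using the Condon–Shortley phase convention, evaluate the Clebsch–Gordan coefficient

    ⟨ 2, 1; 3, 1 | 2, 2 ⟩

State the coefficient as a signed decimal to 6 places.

-0.462910

j₁+j₂−J=3  J+j₁−j₂=1  J−j₁+j₂=3  j₁+j₂+J+1=8
(j₁±m₁, j₂±m₂, J±M) = (3,1,4,2,4,0)
P² = 216/7
sum k=1..1:
  [1] −1/12 = -1/12
S = -1/12
C² = P²·S² = 3/14 ; C = -0.462910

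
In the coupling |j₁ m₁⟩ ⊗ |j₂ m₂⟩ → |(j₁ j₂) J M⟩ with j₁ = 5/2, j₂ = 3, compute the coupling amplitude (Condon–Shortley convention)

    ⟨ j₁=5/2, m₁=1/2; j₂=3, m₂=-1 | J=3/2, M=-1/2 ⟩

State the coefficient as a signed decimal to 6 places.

√[4·4!1!2!/8! · 3!2!2!4!1!2!] = √(192/35)
  +(−1)^1/∏(1,3,1,1,0,1)! = -1/6  (running -1/6)
  +(−1)^2/∏(2,2,0,0,1,2)! = 1/8  (running -1/24)
⟨..|..⟩ = √(192/35)·(-1/24) = -0.097590

-0.097590  (= −√(1/105))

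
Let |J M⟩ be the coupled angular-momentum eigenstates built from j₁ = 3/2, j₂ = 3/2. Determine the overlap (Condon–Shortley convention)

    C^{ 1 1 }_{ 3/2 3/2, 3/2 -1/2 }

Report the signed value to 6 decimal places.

j₁+j₂−J=2  J+j₁−j₂=1  J−j₁+j₂=1  j₁+j₂+J+1=5
(j₁±m₁, j₂±m₂, J±M) = (3,0,1,2,2,0)
P² = 6/5
sum k=0..0:
  [0] +1/2 = 1/2
S = 1/2
C² = P²·S² = 3/10 ; C = +0.547723

+√(3/10) = +0.547723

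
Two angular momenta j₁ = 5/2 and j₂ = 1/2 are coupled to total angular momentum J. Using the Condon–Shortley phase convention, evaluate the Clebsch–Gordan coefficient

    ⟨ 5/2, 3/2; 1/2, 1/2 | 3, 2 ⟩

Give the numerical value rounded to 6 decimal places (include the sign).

√[7·0!5!1!/7! · 4!1!1!0!5!1!] = √(480)
  +(−1)^0/∏(0,0,1,1,4,0)! = 1/24  (running 1/24)
⟨..|..⟩ = √(480)·(1/24) = +0.912871

+0.912871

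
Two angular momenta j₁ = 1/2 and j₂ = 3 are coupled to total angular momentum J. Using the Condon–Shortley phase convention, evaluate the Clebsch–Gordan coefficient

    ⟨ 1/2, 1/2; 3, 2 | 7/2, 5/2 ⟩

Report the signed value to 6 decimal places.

+0.925820

j₁+j₂−J=0  J+j₁−j₂=1  J−j₁+j₂=6  j₁+j₂+J+1=8
(j₁±m₁, j₂±m₂, J±M) = (1,0,5,1,6,1)
P² = 86400/7
sum k=0..0:
  [0] +1/120 = 1/120
S = 1/120
C² = P²·S² = 6/7 ; C = +0.925820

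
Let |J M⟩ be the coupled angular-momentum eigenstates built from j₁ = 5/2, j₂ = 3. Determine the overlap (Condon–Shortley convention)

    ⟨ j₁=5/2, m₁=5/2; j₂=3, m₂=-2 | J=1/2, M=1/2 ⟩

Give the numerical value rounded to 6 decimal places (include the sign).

√[2·5!0!1!/7! · 5!0!1!5!1!0!] = √(4800/7)
  +(−1)^0/∏(0,5,0,1,0,0)! = 1/120  (running 1/120)
⟨..|..⟩ = √(4800/7)·(1/120) = +0.218218

+0.218218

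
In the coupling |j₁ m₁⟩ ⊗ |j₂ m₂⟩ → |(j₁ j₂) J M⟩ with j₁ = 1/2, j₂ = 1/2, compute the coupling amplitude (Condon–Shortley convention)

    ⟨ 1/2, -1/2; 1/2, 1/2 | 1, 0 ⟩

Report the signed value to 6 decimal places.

j₁+j₂−J=0  J+j₁−j₂=1  J−j₁+j₂=1  j₁+j₂+J+1=3
(j₁±m₁, j₂±m₂, J±M) = (0,1,1,0,1,1)
P² = 1/2
sum k=0..0:
  [0] +1/1 = 1
S = 1
C² = P²·S² = 1/2 ; C = +0.707107

+√(1/2) ≈ +0.707107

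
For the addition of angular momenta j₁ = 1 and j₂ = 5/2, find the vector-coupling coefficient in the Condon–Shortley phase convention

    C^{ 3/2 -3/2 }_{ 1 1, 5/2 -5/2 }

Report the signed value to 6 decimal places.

+0.816497  (= +√(2/3))

j₁+j₂−J=2  J+j₁−j₂=0  J−j₁+j₂=3  j₁+j₂+J+1=6
(j₁±m₁, j₂±m₂, J±M) = (2,0,0,5,0,3)
P² = 96
sum k=0..0:
  [0] +1/12 = 1/12
S = 1/12
C² = P²·S² = 2/3 ; C = +0.816497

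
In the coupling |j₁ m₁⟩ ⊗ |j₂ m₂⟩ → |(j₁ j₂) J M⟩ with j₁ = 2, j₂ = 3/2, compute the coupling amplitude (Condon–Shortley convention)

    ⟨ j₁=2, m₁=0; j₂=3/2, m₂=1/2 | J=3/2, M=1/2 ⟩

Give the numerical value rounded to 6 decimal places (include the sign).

-0.447214  (= −√(1/5))

j₁+j₂−J=2  J+j₁−j₂=2  J−j₁+j₂=1  j₁+j₂+J+1=6
(j₁±m₁, j₂±m₂, J±M) = (2,2,2,1,2,1)
P² = 16/45
sum k=1..2:
  [1] −1/1 = -1
  [2] +1/4 = 1/4
S = -3/4
C² = P²·S² = 1/5 ; C = -0.447214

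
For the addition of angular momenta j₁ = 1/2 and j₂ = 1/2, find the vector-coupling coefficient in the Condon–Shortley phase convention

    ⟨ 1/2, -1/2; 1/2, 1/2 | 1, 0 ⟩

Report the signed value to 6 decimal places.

+0.707107

√[3·0!1!1!/3! · 0!1!1!0!1!1!] = √(1/2)
  +(−1)^0/∏(0,0,1,1,0,0)! = 1  (running 1)
⟨..|..⟩ = √(1/2)·(1) = +0.707107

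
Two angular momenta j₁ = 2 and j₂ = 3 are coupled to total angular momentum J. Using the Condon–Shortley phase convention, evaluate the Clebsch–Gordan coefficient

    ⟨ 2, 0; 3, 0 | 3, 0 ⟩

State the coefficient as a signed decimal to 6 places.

−√(4/15) ≈ -0.516398

√[7·2!2!4!/9! · 2!2!3!3!3!3!] = √(48/5)
  +(−1)^0/∏(0,2,2,3,0,1)! = 1/24  (running 1/24)
  +(−1)^1/∏(1,1,1,2,1,2)! = -1/4  (running -5/24)
  +(−1)^2/∏(2,0,0,1,2,3)! = 1/24  (running -1/6)
⟨..|..⟩ = √(48/5)·(-1/6) = -0.516398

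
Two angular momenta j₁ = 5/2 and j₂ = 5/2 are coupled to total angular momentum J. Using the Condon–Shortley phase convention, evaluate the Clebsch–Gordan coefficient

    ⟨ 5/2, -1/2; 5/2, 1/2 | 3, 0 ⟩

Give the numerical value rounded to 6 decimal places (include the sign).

j₁+j₂−J=2  J+j₁−j₂=3  J−j₁+j₂=3  j₁+j₂+J+1=9
(j₁±m₁, j₂±m₂, J±M) = (2,3,3,2,3,3)
P² = 36/5
sum k=0..2:
  [0] +1/72 = 1/72
  [1] −1/4 = -1/4
  [2] +1/8 = 1/8
S = -1/9
C² = P²·S² = 4/45 ; C = -0.298142

-0.298142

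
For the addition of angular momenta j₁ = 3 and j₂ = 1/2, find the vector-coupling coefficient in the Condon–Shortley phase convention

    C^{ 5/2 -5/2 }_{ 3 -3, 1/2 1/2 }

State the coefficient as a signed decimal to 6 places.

−√(6/7) = -0.925820

√[6·1!5!0!/7! · 0!6!1!0!0!5!] = √(86400/7)
  +(−1)^1/∏(1,0,5,0,0,0)! = -1/120  (running -1/120)
⟨..|..⟩ = √(86400/7)·(-1/120) = -0.925820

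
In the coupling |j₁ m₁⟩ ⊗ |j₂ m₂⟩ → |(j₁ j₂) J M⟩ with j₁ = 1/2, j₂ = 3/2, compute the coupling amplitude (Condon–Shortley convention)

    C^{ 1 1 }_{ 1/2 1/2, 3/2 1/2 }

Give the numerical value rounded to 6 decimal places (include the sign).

+0.500000

j₁+j₂−J=1  J+j₁−j₂=0  J−j₁+j₂=2  j₁+j₂+J+1=4
(j₁±m₁, j₂±m₂, J±M) = (1,0,2,1,2,0)
P² = 1
sum k=0..0:
  [0] +1/2 = 1/2
S = 1/2
C² = P²·S² = 1/4 ; C = +0.500000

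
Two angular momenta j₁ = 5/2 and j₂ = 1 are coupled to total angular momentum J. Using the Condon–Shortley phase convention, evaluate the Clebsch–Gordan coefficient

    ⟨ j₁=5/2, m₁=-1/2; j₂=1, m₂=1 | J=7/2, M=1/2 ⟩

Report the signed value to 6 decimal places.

+0.534522  (= +√(2/7))

j₁+j₂−J=0  J+j₁−j₂=5  J−j₁+j₂=2  j₁+j₂+J+1=8
(j₁±m₁, j₂±m₂, J±M) = (2,3,2,0,4,3)
P² = 1152/7
sum k=0..0:
  [0] +1/24 = 1/24
S = 1/24
C² = P²·S² = 2/7 ; C = +0.534522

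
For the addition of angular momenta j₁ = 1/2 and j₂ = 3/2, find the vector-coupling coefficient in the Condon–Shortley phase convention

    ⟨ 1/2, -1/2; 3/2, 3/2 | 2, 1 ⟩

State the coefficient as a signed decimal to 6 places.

√[5·0!1!3!/5! · 0!1!3!0!3!1!] = √(9)
  +(−1)^0/∏(0,0,1,3,0,0)! = 1/6  (running 1/6)
⟨..|..⟩ = √(9)·(1/6) = +0.500000

+0.500000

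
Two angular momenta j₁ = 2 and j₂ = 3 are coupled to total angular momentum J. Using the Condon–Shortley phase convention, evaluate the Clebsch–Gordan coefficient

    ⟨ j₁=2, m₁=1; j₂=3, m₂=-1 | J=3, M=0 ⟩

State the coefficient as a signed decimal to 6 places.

+√(1/30) = +0.182574

√[7·2!2!4!/9! · 3!1!2!4!3!3!] = √(96/5)
  +(−1)^0/∏(0,2,1,2,1,2)! = 1/8  (running 1/8)
  +(−1)^1/∏(1,1,0,1,2,3)! = -1/12  (running 1/24)
⟨..|..⟩ = √(96/5)·(1/24) = +0.182574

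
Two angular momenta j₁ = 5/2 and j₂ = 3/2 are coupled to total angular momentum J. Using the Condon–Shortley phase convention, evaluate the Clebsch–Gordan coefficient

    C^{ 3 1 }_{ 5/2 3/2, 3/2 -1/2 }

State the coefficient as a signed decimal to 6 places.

triangle: 1!·4!·2!/8! = 48/40320
(j±m)!: 4!·1!·1!·2!·4!·2! = 2304
prefactor² = (2J+1)·Δ·N² = 96/5
  k=0: +1/(0!·1!·1!·1!·3!·1!) = 1/6
  k=1: −1/(1!·0!·0!·0!·4!·2!) = -1/48
Σ = 7/48  ⇒  CG² = 96/5·7/48² = 49/120
CG = +√(49/120) = +0.639010

+√(49/120) = +0.639010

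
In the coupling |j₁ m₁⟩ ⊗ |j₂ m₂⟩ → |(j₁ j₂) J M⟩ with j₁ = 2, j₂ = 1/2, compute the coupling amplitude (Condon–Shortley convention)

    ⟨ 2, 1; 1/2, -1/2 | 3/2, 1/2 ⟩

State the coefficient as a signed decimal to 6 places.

+0.774597

triangle: 1!×3!×0!/5! = 6/120
(j±m)!: 3!×1!×0!×1!×2!×1! = 12
prefactor² = (2J+1)×Δ×N² = 12/5
  k=0: +1/(0!×1!×1!×0!×2!×0!) = 1/2
Σ = 1/2  ⇒  CG² = 12/5×1/2² = 3/5
CG = +√(3/5) = +0.774597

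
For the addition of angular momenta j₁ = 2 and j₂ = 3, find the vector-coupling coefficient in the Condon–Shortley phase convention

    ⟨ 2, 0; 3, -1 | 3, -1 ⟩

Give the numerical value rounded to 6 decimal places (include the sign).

-0.387298  (= −√(3/20))

j₁+j₂−J=2  J+j₁−j₂=2  J−j₁+j₂=4  j₁+j₂+J+1=9
(j₁±m₁, j₂±m₂, J±M) = (2,2,2,4,2,4)
P² = 256/15
sum k=0..2:
  [0] +1/16 = 1/16
  [1] −1/6 = -1/6
  [2] +1/96 = 1/96
S = -3/32
C² = P²·S² = 3/20 ; C = -0.387298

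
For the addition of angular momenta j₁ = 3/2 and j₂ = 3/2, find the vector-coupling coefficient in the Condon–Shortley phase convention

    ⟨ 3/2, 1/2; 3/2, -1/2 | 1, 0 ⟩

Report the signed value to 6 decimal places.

√[3·2!1!1!/5! · 2!1!1!2!1!1!] = √(1/5)
  +(−1)^0/∏(0,2,1,1,0,0)! = 1/2  (running 1/2)
  +(−1)^1/∏(1,1,0,0,1,1)! = -1  (running -1/2)
⟨..|..⟩ = √(1/5)·(-1/2) = -0.223607

−√(1/20) = -0.223607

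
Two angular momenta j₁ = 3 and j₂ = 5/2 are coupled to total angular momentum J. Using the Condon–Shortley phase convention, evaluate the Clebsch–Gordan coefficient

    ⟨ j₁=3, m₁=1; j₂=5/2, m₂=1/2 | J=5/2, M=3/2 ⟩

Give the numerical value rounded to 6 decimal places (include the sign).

triangle: 3!×3!×2!/9! = 72/362880
(j±m)!: 4!×2!×3!×2!×4!×1! = 13824
prefactor² = (2J+1)×Δ×N² = 576/35
  k=1: −1/(1!×2!×1!×2!×2!×0!) = -1/8
  k=2: +1/(2!×1!×0!×1!×3!×1!) = 1/12
Σ = -1/24  ⇒  CG² = 576/35×(-1/24)² = 1/35
CG = −√(1/35) = -0.169031

-0.169031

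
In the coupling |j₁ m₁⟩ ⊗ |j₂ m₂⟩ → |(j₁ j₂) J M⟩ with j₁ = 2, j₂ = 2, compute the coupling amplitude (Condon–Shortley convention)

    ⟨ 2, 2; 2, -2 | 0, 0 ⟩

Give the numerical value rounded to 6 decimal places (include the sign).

+0.447214

j₁+j₂−J=4  J+j₁−j₂=0  J−j₁+j₂=0  j₁+j₂+J+1=5
(j₁±m₁, j₂±m₂, J±M) = (4,0,0,4,0,0)
P² = 576/5
sum k=0..0:
  [0] +1/24 = 1/24
S = 1/24
C² = P²·S² = 1/5 ; C = +0.447214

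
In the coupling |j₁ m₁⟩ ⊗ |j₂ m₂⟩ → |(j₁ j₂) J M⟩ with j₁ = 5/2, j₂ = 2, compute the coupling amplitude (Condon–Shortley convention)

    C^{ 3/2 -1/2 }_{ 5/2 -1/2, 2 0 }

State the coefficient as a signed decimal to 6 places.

+0.239046

√[4·3!2!1!/7! · 2!3!2!2!1!2!] = √(32/35)
  +(−1)^1/∏(1,2,2,1,0,0)! = -1/4  (running -1/4)
  +(−1)^2/∏(2,1,1,0,1,1)! = 1/2  (running 1/4)
⟨..|..⟩ = √(32/35)·(1/4) = +0.239046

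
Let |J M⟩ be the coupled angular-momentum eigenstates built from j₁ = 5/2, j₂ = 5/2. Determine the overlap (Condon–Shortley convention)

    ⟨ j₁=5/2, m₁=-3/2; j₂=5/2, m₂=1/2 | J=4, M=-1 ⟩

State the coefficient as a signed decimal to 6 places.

−√(5/14) ≈ -0.597614

j₁+j₂−J=1  J+j₁−j₂=4  J−j₁+j₂=4  j₁+j₂+J+1=10
(j₁±m₁, j₂±m₂, J±M) = (1,4,3,2,3,5)
P² = 10368/35
sum k=0..1:
  [0] +1/144 = 1/144
  [1] −1/24 = -1/24
S = -5/144
C² = P²·S² = 5/14 ; C = -0.597614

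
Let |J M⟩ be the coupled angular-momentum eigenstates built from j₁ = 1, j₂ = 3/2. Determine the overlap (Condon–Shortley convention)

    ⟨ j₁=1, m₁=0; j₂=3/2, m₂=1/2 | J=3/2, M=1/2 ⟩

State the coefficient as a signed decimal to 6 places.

j₁+j₂−J=1  J+j₁−j₂=1  J−j₁+j₂=2  j₁+j₂+J+1=5
(j₁±m₁, j₂±m₂, J±M) = (1,1,2,1,2,1)
P² = 4/15
sum k=0..1:
  [0] +1/2 = 1/2
  [1] −1/1 = -1
S = -1/2
C² = P²·S² = 1/15 ; C = -0.258199

−√(1/15) = -0.258199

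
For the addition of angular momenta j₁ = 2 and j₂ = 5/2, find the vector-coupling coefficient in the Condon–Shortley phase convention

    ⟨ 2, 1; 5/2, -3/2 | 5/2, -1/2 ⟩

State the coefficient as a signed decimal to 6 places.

+√(6/35) ≈ +0.414039

√[6·2!2!3!/8! · 3!1!1!4!2!3!] = √(216/35)
  +(−1)^0/∏(0,2,1,1,1,2)! = 1/4  (running 1/4)
  +(−1)^1/∏(1,1,0,0,2,3)! = -1/12  (running 1/6)
⟨..|..⟩ = √(216/35)·(1/6) = +0.414039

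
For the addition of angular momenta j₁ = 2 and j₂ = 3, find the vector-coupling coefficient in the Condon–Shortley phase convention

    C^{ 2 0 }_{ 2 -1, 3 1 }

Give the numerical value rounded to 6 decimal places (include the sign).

+√(1/7) = +0.377964

triangle: 3!×1!×3!/8! = 36/40320
(j±m)!: 1!×3!×4!×2!×2!×2! = 1152
prefactor² = (2J+1)×Δ×N² = 36/7
  k=2: +1/(2!×1!×1!×2!×0!×1!) = 1/4
  k=3: −1/(3!×0!×0!×1!×1!×2!) = -1/12
Σ = 1/6  ⇒  CG² = 36/7×1/6² = 1/7
CG = +√(1/7) = +0.377964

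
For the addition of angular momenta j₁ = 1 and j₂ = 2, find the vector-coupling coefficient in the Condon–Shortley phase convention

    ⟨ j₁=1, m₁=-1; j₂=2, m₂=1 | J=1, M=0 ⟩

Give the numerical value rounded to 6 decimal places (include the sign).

j₁+j₂−J=2  J+j₁−j₂=0  J−j₁+j₂=2  j₁+j₂+J+1=5
(j₁±m₁, j₂±m₂, J±M) = (0,2,3,1,1,1)
P² = 6/5
sum k=2..2:
  [2] +1/2 = 1/2
S = 1/2
C² = P²·S² = 3/10 ; C = +0.547723

+√(3/10) = +0.547723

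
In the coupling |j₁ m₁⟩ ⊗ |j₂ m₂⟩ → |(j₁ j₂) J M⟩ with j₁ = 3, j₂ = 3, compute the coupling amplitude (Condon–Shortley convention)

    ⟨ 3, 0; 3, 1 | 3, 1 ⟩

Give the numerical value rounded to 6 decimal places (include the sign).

+0.408248  (= +√(1/6))

j₁+j₂−J=3  J+j₁−j₂=3  J−j₁+j₂=3  j₁+j₂+J+1=10
(j₁±m₁, j₂±m₂, J±M) = (3,3,4,2,4,2)
P² = 864/25
sum k=1..3:
  [1] −1/24 = -1/24
  [2] +1/8 = 1/8
  [3] −1/72 = -1/72
S = 5/72
C² = P²·S² = 1/6 ; C = +0.408248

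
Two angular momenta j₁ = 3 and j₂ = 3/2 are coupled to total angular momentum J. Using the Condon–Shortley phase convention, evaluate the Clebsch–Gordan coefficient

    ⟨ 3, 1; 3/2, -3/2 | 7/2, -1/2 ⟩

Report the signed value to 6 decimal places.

+0.617213  (= +√(8/21))

triangle: 1!·5!·2!/9! = 240/362880
(j±m)!: 4!·2!·0!·3!·3!·4! = 41472
prefactor² = (2J+1)·Δ·N² = 1536/7
  k=0: +1/(0!·1!·2!·0!·3!·2!) = 1/24
Σ = 1/24  ⇒  CG² = 1536/7·1/24² = 8/21
CG = +√(8/21) = +0.617213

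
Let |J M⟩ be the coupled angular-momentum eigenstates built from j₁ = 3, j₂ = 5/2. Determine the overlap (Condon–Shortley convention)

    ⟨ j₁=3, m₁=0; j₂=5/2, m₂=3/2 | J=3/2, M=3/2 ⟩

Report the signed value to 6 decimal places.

j₁+j₂−J=4  J+j₁−j₂=2  J−j₁+j₂=1  j₁+j₂+J+1=8
(j₁±m₁, j₂±m₂, J±M) = (3,3,4,1,3,0)
P² = 864/35
sum k=3..3:
  [3] −1/12 = -1/12
S = -1/12
C² = P²·S² = 6/35 ; C = -0.414039

-0.414039  (= −√(6/35))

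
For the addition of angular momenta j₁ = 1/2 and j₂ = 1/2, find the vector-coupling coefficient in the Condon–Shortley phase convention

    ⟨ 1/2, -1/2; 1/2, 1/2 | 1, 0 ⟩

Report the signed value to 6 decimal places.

+0.707107  (= +√(1/2))

triangle: 0!*1!*1!/3! = 1/6
(j±m)!: 0!*1!*1!*0!*1!*1! = 1
prefactor² = (2J+1)*Δ*N² = 1/2
  k=0: +1/(0!*0!*1!*1!*0!*0!) = 1
Σ = 1  ⇒  CG² = 1/2*1² = 1/2
CG = +√(1/2) = +0.707107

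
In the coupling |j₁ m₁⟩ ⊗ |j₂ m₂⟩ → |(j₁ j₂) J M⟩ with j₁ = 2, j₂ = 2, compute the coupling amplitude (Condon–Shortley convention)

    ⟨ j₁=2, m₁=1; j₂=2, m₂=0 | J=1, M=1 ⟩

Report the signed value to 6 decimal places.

√[3·3!1!1!/6! · 3!1!2!2!2!0!] = √(6/5)
  +(−1)^1/∏(1,2,0,1,1,0)! = -1/2  (running -1/2)
⟨..|..⟩ = √(6/5)·(-1/2) = -0.547723

-0.547723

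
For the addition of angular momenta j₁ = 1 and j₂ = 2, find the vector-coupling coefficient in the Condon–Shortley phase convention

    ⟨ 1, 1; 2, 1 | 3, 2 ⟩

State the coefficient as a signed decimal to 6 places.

√[7·0!2!4!/7! · 2!0!3!1!5!1!] = √(96)
  +(−1)^0/∏(0,0,0,3,2,1)! = 1/12  (running 1/12)
⟨..|..⟩ = √(96)·(1/12) = +0.816497

+0.816497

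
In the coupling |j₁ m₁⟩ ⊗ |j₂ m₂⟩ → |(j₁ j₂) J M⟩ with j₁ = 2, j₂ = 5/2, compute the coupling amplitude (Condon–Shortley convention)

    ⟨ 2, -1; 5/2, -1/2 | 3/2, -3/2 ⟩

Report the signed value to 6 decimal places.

+√(9/35) ≈ +0.507093

triangle: 3!×1!×2!/7! = 12/5040
(j±m)!: 1!×3!×2!×3!×0!×3! = 432
prefactor² = (2J+1)×Δ×N² = 144/35
  k=2: +1/(2!×1!×1!×0!×0!×2!) = 1/4
Σ = 1/4  ⇒  CG² = 144/35×1/4² = 9/35
CG = +√(9/35) = +0.507093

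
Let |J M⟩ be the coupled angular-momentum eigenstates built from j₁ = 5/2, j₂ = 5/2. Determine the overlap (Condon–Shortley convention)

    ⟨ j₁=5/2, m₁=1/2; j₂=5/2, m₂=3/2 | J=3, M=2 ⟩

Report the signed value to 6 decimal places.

−√(1/12) = -0.288675

triangle: 2!*3!*3!/9! = 72/362880
(j±m)!: 3!*2!*4!*1!*5!*1! = 34560
prefactor² = (2J+1)*Δ*N² = 48
  k=1: −1/(1!*1!*1!*3!*2!*0!) = -1/12
  k=2: +1/(2!*0!*0!*2!*3!*1!) = 1/24
Σ = -1/24  ⇒  CG² = 48*(-1/24)² = 1/12
CG = −√(1/12) = -0.288675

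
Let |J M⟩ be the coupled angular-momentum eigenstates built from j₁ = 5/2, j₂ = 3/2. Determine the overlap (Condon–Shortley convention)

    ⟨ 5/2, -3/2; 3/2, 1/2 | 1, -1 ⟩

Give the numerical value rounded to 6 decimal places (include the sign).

+0.547723  (= +√(3/10))

triangle: 3!×2!×0!/6! = 12/720
(j±m)!: 1!×4!×2!×1!×0!×2! = 96
prefactor² = (2J+1)×Δ×N² = 24/5
  k=2: +1/(2!×1!×2!×0!×0!×0!) = 1/4
Σ = 1/4  ⇒  CG² = 24/5×1/4² = 3/10
CG = +√(3/10) = +0.547723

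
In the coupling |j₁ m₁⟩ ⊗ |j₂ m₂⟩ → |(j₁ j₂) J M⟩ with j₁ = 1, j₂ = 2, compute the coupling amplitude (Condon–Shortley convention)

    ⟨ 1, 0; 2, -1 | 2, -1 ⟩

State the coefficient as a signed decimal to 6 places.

+√(1/6) = +0.408248

√[5·1!1!3!/6! · 1!1!1!3!1!3!] = √(3/2)
  +(−1)^0/∏(0,1,1,1,0,2)! = 1/2  (running 1/2)
  +(−1)^1/∏(1,0,0,0,1,3)! = -1/6  (running 1/3)
⟨..|..⟩ = √(3/2)·(1/3) = +0.408248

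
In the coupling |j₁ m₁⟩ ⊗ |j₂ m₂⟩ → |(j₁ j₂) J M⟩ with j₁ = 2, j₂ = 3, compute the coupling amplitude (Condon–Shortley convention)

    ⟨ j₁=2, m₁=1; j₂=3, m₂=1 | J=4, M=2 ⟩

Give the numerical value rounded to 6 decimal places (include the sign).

+√(1/28) ≈ +0.188982

j₁+j₂−J=1  J+j₁−j₂=3  J−j₁+j₂=5  j₁+j₂+J+1=10
(j₁±m₁, j₂±m₂, J±M) = (3,1,4,2,6,2)
P² = 5184/7
sum k=0..1:
  [0] +1/48 = 1/48
  [1] −1/72 = -1/72
S = 1/144
C² = P²·S² = 1/28 ; C = +0.188982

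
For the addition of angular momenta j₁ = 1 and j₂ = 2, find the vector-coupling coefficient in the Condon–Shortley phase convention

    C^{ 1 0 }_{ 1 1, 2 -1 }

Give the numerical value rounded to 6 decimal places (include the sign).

j₁+j₂−J=2  J+j₁−j₂=0  J−j₁+j₂=2  j₁+j₂+J+1=5
(j₁±m₁, j₂±m₂, J±M) = (2,0,1,3,1,1)
P² = 6/5
sum k=0..0:
  [0] +1/2 = 1/2
S = 1/2
C² = P²·S² = 3/10 ; C = +0.547723

+0.547723  (= +√(3/10))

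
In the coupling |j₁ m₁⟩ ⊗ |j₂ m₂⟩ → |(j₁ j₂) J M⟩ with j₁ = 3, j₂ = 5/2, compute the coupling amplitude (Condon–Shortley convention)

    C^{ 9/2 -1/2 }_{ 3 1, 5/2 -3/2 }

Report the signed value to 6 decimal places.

√[10·1!5!4!/11! · 4!2!1!4!4!5!] = √(184320/77)
  +(−1)^0/∏(0,1,2,1,3,3)! = 1/72  (running 1/72)
  +(−1)^1/∏(1,0,1,0,4,4)! = -1/576  (running 7/576)
⟨..|..⟩ = √(184320/77)·(7/576) = +0.594588

+√(35/99) = +0.594588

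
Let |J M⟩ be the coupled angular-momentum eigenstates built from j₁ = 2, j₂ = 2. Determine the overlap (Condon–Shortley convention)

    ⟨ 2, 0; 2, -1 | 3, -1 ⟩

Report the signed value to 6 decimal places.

triangle: 1!*3!*3!/8! = 36/40320
(j±m)!: 2!*2!*1!*3!*2!*4! = 1152
prefactor² = (2J+1)*Δ*N² = 36/5
  k=0: +1/(0!*1!*2!*1!*1!*2!) = 1/4
  k=1: −1/(1!*0!*1!*0!*2!*3!) = -1/12
Σ = 1/6  ⇒  CG² = 36/5*1/6² = 1/5
CG = +√(1/5) = +0.447214

+√(1/5) ≈ +0.447214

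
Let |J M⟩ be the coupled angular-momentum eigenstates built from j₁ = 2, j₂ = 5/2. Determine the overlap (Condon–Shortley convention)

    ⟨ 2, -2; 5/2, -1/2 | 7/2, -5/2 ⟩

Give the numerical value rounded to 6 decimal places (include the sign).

triangle: 1!×3!×4!/9! = 144/362880
(j±m)!: 0!×4!×2!×3!×1!×6! = 207360
prefactor² = (2J+1)×Δ×N² = 4608/7
  k=1: −1/(1!×0!×3!×1!×0!×3!) = -1/36
Σ = -1/36  ⇒  CG² = 4608/7×(-1/36)² = 32/63
CG = −√(32/63) = -0.712697

−√(32/63) ≈ -0.712697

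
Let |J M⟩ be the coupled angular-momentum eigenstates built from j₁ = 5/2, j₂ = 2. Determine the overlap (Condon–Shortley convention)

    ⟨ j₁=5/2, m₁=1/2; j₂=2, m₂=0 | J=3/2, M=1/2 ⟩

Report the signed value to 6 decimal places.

−√(2/35) = -0.239046

j₁+j₂−J=3  J+j₁−j₂=2  J−j₁+j₂=1  j₁+j₂+J+1=7
(j₁±m₁, j₂±m₂, J±M) = (3,2,2,2,2,1)
P² = 32/35
sum k=1..2:
  [1] −1/2 = -1/2
  [2] +1/4 = 1/4
S = -1/4
C² = P²·S² = 2/35 ; C = -0.239046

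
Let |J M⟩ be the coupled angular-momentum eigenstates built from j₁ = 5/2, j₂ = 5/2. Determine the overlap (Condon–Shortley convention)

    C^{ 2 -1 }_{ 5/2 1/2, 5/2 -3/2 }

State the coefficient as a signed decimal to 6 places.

−√(1/7) ≈ -0.377964

triangle: 3!×2!×2!/8! = 24/40320
(j±m)!: 3!×2!×1!×4!×1!×3! = 1728
prefactor² = (2J+1)×Δ×N² = 36/7
  k=0: +1/(0!×3!×2!×1!×0!×1!) = 1/12
  k=1: −1/(1!×2!×1!×0!×1!×2!) = -1/4
Σ = -1/6  ⇒  CG² = 36/7×(-1/6)² = 1/7
CG = −√(1/7) = -0.377964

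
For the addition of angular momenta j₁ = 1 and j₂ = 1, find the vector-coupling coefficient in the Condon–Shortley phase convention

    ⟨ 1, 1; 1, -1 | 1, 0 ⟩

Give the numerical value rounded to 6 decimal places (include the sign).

j₁+j₂−J=1  J+j₁−j₂=1  J−j₁+j₂=1  j₁+j₂+J+1=4
(j₁±m₁, j₂±m₂, J±M) = (2,0,0,2,1,1)
P² = 1/2
sum k=0..0:
  [0] +1/1 = 1
S = 1
C² = P²·S² = 1/2 ; C = +0.707107

+√(1/2) = +0.707107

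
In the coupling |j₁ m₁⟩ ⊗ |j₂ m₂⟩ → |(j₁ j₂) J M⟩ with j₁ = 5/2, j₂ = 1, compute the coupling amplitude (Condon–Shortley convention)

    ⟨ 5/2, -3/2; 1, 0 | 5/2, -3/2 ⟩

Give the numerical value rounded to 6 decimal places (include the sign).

−√(9/35) ≈ -0.507093

j₁+j₂−J=1  J+j₁−j₂=4  J−j₁+j₂=1  j₁+j₂+J+1=7
(j₁±m₁, j₂±m₂, J±M) = (1,4,1,1,1,4)
P² = 576/35
sum k=0..1:
  [0] +1/24 = 1/24
  [1] −1/6 = -1/6
S = -1/8
C² = P²·S² = 9/35 ; C = -0.507093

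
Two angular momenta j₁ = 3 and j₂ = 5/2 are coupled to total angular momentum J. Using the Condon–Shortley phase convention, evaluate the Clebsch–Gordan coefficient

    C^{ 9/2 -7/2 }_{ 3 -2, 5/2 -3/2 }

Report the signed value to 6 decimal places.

√[10·1!5!4!/11! · 1!5!1!4!1!8!] = √(921600/11)
  +(−1)^0/∏(0,1,5,1,0,3)! = 1/720  (running 1/720)
  +(−1)^1/∏(1,0,4,0,1,4)! = -1/576  (running -1/2880)
⟨..|..⟩ = √(921600/11)·(-1/2880) = -0.100504

-0.100504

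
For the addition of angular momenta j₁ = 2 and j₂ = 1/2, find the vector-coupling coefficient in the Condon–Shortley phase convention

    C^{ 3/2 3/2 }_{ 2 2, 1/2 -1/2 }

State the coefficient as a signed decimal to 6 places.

+√(4/5) = +0.894427

j₁+j₂−J=1  J+j₁−j₂=3  J−j₁+j₂=0  j₁+j₂+J+1=5
(j₁±m₁, j₂±m₂, J±M) = (4,0,0,1,3,0)
P² = 144/5
sum k=0..0:
  [0] +1/6 = 1/6
S = 1/6
C² = P²·S² = 4/5 ; C = +0.894427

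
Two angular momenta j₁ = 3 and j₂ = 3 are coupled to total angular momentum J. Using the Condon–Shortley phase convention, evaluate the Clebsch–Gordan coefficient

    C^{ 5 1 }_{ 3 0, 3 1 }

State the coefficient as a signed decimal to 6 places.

triangle: 1!×5!×5!/12! = 14400/479001600
(j±m)!: 3!×3!×4!×2!×6!×4! = 29859840
prefactor² = (2J+1)×Δ×N² = 69120/7
  k=0: +1/(0!×1!×3!×4!×2!×1!) = 1/288
  k=1: −1/(1!×0!×2!×3!×3!×2!) = -1/144
Σ = -1/288  ⇒  CG² = 69120/7×(-1/288)² = 5/42
CG = −√(5/42) = -0.345033

−√(5/42) ≈ -0.345033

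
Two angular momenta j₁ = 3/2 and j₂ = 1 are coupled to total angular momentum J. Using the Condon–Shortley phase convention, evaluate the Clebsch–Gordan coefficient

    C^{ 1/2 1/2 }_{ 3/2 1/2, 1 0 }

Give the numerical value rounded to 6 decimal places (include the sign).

−√(1/3) = -0.577350

√[2·2!1!0!/4! · 2!1!1!1!1!0!] = √(1/3)
  +(−1)^1/∏(1,1,0,0,1,0)! = -1  (running -1)
⟨..|..⟩ = √(1/3)·(-1) = -0.577350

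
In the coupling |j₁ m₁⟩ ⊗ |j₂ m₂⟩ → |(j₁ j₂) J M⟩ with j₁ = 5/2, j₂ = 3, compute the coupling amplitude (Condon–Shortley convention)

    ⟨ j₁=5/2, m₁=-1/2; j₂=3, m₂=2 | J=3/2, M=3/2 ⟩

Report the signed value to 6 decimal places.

−√(2/7) = -0.534522

√[4·4!1!2!/8! · 2!3!5!1!3!0!] = √(288/7)
  +(−1)^3/∏(3,1,0,2,1,0)! = -1/12  (running -1/12)
⟨..|..⟩ = √(288/7)·(-1/12) = -0.534522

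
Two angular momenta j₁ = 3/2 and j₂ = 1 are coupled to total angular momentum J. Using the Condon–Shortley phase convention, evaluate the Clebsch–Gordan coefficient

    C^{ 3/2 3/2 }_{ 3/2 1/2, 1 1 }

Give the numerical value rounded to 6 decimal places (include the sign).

√[4·1!2!1!/5! · 2!1!2!0!3!0!] = √(8/5)
  +(−1)^1/∏(1,0,0,1,2,0)! = -1/2  (running -1/2)
⟨..|..⟩ = √(8/5)·(-1/2) = -0.632456

-0.632456  (= −√(2/5))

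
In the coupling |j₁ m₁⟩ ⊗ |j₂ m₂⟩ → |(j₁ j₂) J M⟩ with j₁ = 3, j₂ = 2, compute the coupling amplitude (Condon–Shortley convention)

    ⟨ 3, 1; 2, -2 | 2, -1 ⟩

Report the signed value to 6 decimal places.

+0.462910  (= +√(3/14))

triangle: 3!×3!×1!/8! = 36/40320
(j±m)!: 4!×2!×0!×4!×1!×3! = 6912
prefactor² = (2J+1)×Δ×N² = 216/7
  k=0: +1/(0!×3!×2!×0!×1!×1!) = 1/12
Σ = 1/12  ⇒  CG² = 216/7×1/12² = 3/14
CG = +√(3/14) = +0.462910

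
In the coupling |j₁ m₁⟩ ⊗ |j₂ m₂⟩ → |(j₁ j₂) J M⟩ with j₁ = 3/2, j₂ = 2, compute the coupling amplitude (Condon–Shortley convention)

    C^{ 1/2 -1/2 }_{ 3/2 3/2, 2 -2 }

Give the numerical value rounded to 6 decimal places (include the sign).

triangle: 3!·0!·1!/5! = 6/120
(j±m)!: 3!·0!·0!·4!·0!·1! = 144
prefactor² = (2J+1)·Δ·N² = 72/5
  k=0: +1/(0!·3!·0!·0!·0!·1!) = 1/6
Σ = 1/6  ⇒  CG² = 72/5·1/6² = 2/5
CG = +√(2/5) = +0.632456

+0.632456  (= +√(2/5))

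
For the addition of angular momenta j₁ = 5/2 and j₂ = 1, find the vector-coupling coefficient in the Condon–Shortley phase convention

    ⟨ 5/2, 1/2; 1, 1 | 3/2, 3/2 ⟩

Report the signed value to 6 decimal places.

√[4·2!3!0!/6! · 3!2!2!0!3!0!] = √(48/5)
  +(−1)^2/∏(2,0,0,0,3,0)! = 1/12  (running 1/12)
⟨..|..⟩ = √(48/5)·(1/12) = +0.258199

+0.258199  (= +√(1/15))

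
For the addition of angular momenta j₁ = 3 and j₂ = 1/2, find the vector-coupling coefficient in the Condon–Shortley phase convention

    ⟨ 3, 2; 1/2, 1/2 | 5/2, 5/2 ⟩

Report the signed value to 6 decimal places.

triangle: 1!·5!·0!/7! = 120/5040
(j±m)!: 5!·1!·1!·0!·5!·0! = 14400
prefactor² = (2J+1)·Δ·N² = 14400/7
  k=1: −1/(1!·0!·0!·0!·5!·0!) = -1/120
Σ = -1/120  ⇒  CG² = 14400/7·(-1/120)² = 1/7
CG = −√(1/7) = -0.377964

−√(1/7) ≈ -0.377964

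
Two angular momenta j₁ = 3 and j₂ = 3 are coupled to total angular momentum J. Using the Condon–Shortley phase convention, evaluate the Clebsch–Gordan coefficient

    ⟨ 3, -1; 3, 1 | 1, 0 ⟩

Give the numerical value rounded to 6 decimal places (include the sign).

−√(1/28) = -0.188982

√[3·5!1!1!/8! · 2!4!4!2!1!1!] = √(144/7)
  +(−1)^3/∏(3,2,1,1,0,0)! = -1/12  (running -1/12)
  +(−1)^4/∏(4,1,0,0,1,1)! = 1/24  (running -1/24)
⟨..|..⟩ = √(144/7)·(-1/24) = -0.188982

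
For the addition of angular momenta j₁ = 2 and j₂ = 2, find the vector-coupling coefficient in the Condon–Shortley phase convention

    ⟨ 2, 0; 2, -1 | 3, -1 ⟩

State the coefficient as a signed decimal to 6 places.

+√(1/5) = +0.447214

triangle: 1!×3!×3!/8! = 36/40320
(j±m)!: 2!×2!×1!×3!×2!×4! = 1152
prefactor² = (2J+1)×Δ×N² = 36/5
  k=0: +1/(0!×1!×2!×1!×1!×2!) = 1/4
  k=1: −1/(1!×0!×1!×0!×2!×3!) = -1/12
Σ = 1/6  ⇒  CG² = 36/5×1/6² = 1/5
CG = +√(1/5) = +0.447214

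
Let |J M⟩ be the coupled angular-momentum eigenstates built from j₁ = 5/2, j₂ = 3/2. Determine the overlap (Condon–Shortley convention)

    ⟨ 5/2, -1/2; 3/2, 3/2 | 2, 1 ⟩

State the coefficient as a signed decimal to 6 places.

triangle: 2!·3!·1!/7! = 12/5040
(j±m)!: 2!·3!·3!·0!·3!·1! = 432
prefactor² = (2J+1)·Δ·N² = 36/7
  k=2: +1/(2!·0!·1!·1!·2!·0!) = 1/4
Σ = 1/4  ⇒  CG² = 36/7·1/4² = 9/28
CG = +√(9/28) = +0.566947

+√(9/28) ≈ +0.566947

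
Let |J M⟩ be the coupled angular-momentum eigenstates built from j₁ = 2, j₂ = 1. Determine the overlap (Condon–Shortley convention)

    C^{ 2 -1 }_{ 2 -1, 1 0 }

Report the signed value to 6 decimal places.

−√(1/6) ≈ -0.408248

j₁+j₂−J=1  J+j₁−j₂=3  J−j₁+j₂=1  j₁+j₂+J+1=6
(j₁±m₁, j₂±m₂, J±M) = (1,3,1,1,1,3)
P² = 3/2
sum k=0..1:
  [0] +1/6 = 1/6
  [1] −1/2 = -1/2
S = -1/3
C² = P²·S² = 1/6 ; C = -0.408248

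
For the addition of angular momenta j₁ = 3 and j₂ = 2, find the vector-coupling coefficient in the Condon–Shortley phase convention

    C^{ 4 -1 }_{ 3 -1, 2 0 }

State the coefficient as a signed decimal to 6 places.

√[9·1!5!3!/10! · 2!4!2!2!3!5!] = √(1728/7)
  +(−1)^0/∏(0,1,4,2,1,1)! = 1/48  (running 1/48)
  +(−1)^1/∏(1,0,3,1,2,2)! = -1/24  (running -1/48)
⟨..|..⟩ = √(1728/7)·(-1/48) = -0.327327

-0.327327  (= −√(3/28))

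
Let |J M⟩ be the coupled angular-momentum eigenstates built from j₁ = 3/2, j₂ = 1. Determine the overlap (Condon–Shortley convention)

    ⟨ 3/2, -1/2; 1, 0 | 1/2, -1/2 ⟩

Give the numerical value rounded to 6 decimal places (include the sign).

j₁+j₂−J=2  J+j₁−j₂=1  J−j₁+j₂=0  j₁+j₂+J+1=4
(j₁±m₁, j₂±m₂, J±M) = (1,2,1,1,0,1)
P² = 1/3
sum k=1..1:
  [1] −1/1 = -1
S = -1
C² = P²·S² = 1/3 ; C = -0.577350

-0.577350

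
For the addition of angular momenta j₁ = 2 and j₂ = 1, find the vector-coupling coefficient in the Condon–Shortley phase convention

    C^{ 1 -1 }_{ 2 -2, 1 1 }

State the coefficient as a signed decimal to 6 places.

+√(3/5) ≈ +0.774597

j₁+j₂−J=2  J+j₁−j₂=2  J−j₁+j₂=0  j₁+j₂+J+1=5
(j₁±m₁, j₂±m₂, J±M) = (0,4,2,0,0,2)
P² = 48/5
sum k=2..2:
  [2] +1/4 = 1/4
S = 1/4
C² = P²·S² = 3/5 ; C = +0.774597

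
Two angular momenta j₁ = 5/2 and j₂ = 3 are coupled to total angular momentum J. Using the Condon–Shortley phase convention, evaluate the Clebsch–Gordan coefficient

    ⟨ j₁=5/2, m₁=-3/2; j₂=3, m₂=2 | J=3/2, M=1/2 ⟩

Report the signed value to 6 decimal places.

√[4·4!1!2!/8! · 1!4!5!1!2!1!] = √(192/7)
  +(−1)^3/∏(3,1,1,2,0,0)! = -1/12  (running -1/12)
  +(−1)^4/∏(4,0,0,1,1,1)! = 1/24  (running -1/24)
⟨..|..⟩ = √(192/7)·(-1/24) = -0.218218

-0.218218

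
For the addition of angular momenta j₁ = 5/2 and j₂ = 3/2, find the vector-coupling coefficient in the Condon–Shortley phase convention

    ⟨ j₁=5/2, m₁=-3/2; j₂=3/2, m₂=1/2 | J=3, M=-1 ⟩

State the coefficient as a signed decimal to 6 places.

j₁+j₂−J=1  J+j₁−j₂=4  J−j₁+j₂=2  j₁+j₂+J+1=8
(j₁±m₁, j₂±m₂, J±M) = (1,4,2,1,2,4)
P² = 96/5
sum k=0..1:
  [0] +1/48 = 1/48
  [1] −1/6 = -1/6
S = -7/48
C² = P²·S² = 49/120 ; C = -0.639010

-0.639010  (= −√(49/120))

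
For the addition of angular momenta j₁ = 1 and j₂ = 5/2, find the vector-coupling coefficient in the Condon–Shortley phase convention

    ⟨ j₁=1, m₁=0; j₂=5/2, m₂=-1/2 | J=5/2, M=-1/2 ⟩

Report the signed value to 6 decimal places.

+√(1/35) = +0.169031

√[6·1!1!4!/7! · 1!1!2!3!2!3!] = √(144/35)
  +(−1)^0/∏(0,1,1,2,0,2)! = 1/4  (running 1/4)
  +(−1)^1/∏(1,0,0,1,1,3)! = -1/6  (running 1/12)
⟨..|..⟩ = √(144/35)·(1/12) = +0.169031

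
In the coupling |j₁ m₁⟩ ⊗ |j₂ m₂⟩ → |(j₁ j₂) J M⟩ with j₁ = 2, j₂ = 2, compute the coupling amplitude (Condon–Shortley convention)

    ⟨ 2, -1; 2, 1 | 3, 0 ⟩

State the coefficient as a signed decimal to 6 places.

j₁+j₂−J=1  J+j₁−j₂=3  J−j₁+j₂=3  j₁+j₂+J+1=8
(j₁±m₁, j₂±m₂, J±M) = (1,3,3,1,3,3)
P² = 81/10
sum k=0..1:
  [0] +1/36 = 1/36
  [1] −1/4 = -1/4
S = -2/9
C² = P²·S² = 2/5 ; C = -0.632456

−√(2/5) ≈ -0.632456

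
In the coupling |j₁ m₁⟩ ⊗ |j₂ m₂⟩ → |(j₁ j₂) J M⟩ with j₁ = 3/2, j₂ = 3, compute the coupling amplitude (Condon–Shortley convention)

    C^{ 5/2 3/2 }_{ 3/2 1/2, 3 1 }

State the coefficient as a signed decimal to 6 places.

−√(7/20) = -0.591608

triangle: 2!·1!·4!/8! = 48/40320
(j±m)!: 2!·1!·4!·2!·4!·1! = 2304
prefactor² = (2J+1)·Δ·N² = 576/35
  k=0: +1/(0!·2!·1!·4!·0!·0!) = 1/48
  k=1: −1/(1!·1!·0!·3!·1!·1!) = -1/6
Σ = -7/48  ⇒  CG² = 576/35·(-7/48)² = 7/20
CG = −√(7/20) = -0.591608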